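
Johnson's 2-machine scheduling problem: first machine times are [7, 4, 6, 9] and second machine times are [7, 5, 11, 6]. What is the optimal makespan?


Apply Johnson's rule:
  Group 1 (a <= b): [(2, 4, 5), (3, 6, 11), (1, 7, 7)]
  Group 2 (a > b): [(4, 9, 6)]
Optimal job order: [2, 3, 1, 4]
Schedule:
  Job 2: M1 done at 4, M2 done at 9
  Job 3: M1 done at 10, M2 done at 21
  Job 1: M1 done at 17, M2 done at 28
  Job 4: M1 done at 26, M2 done at 34
Makespan = 34

34


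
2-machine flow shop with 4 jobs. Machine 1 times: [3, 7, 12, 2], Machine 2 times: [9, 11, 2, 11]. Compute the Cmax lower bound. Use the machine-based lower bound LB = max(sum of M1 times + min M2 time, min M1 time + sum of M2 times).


LB1 = sum(M1 times) + min(M2 times) = 24 + 2 = 26
LB2 = min(M1 times) + sum(M2 times) = 2 + 33 = 35
Lower bound = max(LB1, LB2) = max(26, 35) = 35

35


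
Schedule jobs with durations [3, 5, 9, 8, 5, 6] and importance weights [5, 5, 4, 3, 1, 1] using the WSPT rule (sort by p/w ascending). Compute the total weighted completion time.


Compute p/w ratios and sort ascending (WSPT): [(3, 5), (5, 5), (9, 4), (8, 3), (5, 1), (6, 1)]
Compute weighted completion times:
  Job (p=3,w=5): C=3, w*C=5*3=15
  Job (p=5,w=5): C=8, w*C=5*8=40
  Job (p=9,w=4): C=17, w*C=4*17=68
  Job (p=8,w=3): C=25, w*C=3*25=75
  Job (p=5,w=1): C=30, w*C=1*30=30
  Job (p=6,w=1): C=36, w*C=1*36=36
Total weighted completion time = 264

264


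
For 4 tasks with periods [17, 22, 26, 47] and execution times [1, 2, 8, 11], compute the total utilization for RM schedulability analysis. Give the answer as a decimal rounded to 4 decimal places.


Compute individual utilizations (exact fractions):
  Task 1: C/T = 1/17 (approx. 0.0588)
  Task 2: C/T = 2/22 = 1/11 (approx. 0.0909)
  Task 3: C/T = 8/26 = 4/13 (approx. 0.3077)
  Task 4: C/T = 11/47 (approx. 0.234)
Total utilization U = 1/17 + 1/11 + 4/13 + 11/47 = 79005/114257
Rounded to 4 decimal places: U = 0.6915
RM (Liu & Layland) bound for 4 tasks = 0.756828; compare with U = 79005/114257 (approx. 0.691467)
U <= bound, so schedulable by RM sufficient condition.

0.6915


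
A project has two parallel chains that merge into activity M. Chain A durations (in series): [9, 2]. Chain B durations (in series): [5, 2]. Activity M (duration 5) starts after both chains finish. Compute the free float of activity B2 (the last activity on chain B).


ES(B2) = sum of predecessors on chain B = 5
EF(B2) = ES + duration = 5 + 2 = 7
Successor of B2 is M. ES(M) = max(sum(A), sum(B)) = max(11, 7) = 11
Free float = ES(successor) - EF(current) = 11 - 7 = 4

4


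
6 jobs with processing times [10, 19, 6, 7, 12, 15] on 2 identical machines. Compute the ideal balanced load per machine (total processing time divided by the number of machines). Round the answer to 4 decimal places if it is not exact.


Total processing time = 10 + 19 + 6 + 7 + 12 + 15 = 69
Number of machines = 2
Ideal balanced load = 69 / 2 = 34.5

34.5


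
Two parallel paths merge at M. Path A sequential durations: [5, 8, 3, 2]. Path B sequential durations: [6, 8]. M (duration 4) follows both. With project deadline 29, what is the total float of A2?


Forward pass: ES(A2) = sum of predecessors on chain A = 5
EF = ES + duration = 5 + 8 = 13
Backward pass: LF(M) = deadline = 29; LS(M) = 29 - 4 = 25
LF(A2) = LS(M) - sum(successors on chain A) = 25 - 5 = 20
LS = LF - duration = 20 - 8 = 12
Total float = LS - ES = 12 - 5 = 7

7


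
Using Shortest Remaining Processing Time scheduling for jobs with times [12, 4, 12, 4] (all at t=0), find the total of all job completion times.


Since all jobs arrive at t=0, SRPT equals SPT ordering.
SPT order: [4, 4, 12, 12]
Completion times:
  Job 1: p=4, C=4
  Job 2: p=4, C=8
  Job 3: p=12, C=20
  Job 4: p=12, C=32
Total completion time = 4 + 8 + 20 + 32 = 64

64


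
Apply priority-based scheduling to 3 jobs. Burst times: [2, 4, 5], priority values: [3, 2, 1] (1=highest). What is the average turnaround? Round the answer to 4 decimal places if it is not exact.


Sort by priority (ascending = highest first):
Order: [(1, 5), (2, 4), (3, 2)]
Completion times:
  Priority 1, burst=5, C=5
  Priority 2, burst=4, C=9
  Priority 3, burst=2, C=11
Average turnaround = 25/3 = 8.3333

8.3333


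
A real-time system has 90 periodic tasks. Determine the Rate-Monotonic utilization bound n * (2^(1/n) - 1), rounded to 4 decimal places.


Compute 2^(1/90) = 1.0077313692
Subtract 1: 1.0077313692 - 1 = 0.0077313692
Multiply by n: 90 * 0.0077313692 = 0.6958232280
Round to 4 dp: 0.6958

0.6958


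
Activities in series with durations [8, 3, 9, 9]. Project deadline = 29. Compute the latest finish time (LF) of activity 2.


LF(activity 2) = deadline - sum of successor durations
Successors: activities 3 through 4 with durations [9, 9]
Sum of successor durations = 18
LF = 29 - 18 = 11

11


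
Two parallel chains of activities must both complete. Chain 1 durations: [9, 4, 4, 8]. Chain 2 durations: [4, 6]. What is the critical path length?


Path A total = 9 + 4 + 4 + 8 = 25
Path B total = 4 + 6 = 10
Critical path = longest path = max(25, 10) = 25

25


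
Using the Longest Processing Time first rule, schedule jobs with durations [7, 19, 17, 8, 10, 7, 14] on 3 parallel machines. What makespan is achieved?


Sort jobs in decreasing order (LPT): [19, 17, 14, 10, 8, 7, 7]
Assign each job to the least loaded machine:
  Machine 1: jobs [19, 7], load = 26
  Machine 2: jobs [17, 8], load = 25
  Machine 3: jobs [14, 10, 7], load = 31
Makespan = max load = 31

31


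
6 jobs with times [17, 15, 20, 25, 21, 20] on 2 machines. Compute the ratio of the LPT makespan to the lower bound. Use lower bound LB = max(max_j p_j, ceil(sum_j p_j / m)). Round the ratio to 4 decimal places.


LPT order: [25, 21, 20, 20, 17, 15]
Machine loads after assignment: [60, 58]
LPT makespan = 60
Lower bound = max(max_job, ceil(total/2)) = max(25, 59) = 59
Ratio = 60 / 59 = 1.0169

1.0169


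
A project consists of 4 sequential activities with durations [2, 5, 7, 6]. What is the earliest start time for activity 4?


Activity 4 starts after activities 1 through 3 complete.
Predecessor durations: [2, 5, 7]
ES = 2 + 5 + 7 = 14

14


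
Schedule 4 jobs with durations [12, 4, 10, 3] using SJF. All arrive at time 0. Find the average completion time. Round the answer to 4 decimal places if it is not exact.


SJF order (ascending): [3, 4, 10, 12]
Completion times:
  Job 1: burst=3, C=3
  Job 2: burst=4, C=7
  Job 3: burst=10, C=17
  Job 4: burst=12, C=29
Average completion = 56/4 = 14.0

14.0


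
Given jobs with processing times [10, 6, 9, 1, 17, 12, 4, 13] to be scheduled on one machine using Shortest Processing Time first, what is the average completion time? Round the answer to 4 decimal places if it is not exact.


Sort jobs by processing time (SPT order): [1, 4, 6, 9, 10, 12, 13, 17]
Compute completion times sequentially:
  Job 1: processing = 1, completes at 1
  Job 2: processing = 4, completes at 5
  Job 3: processing = 6, completes at 11
  Job 4: processing = 9, completes at 20
  Job 5: processing = 10, completes at 30
  Job 6: processing = 12, completes at 42
  Job 7: processing = 13, completes at 55
  Job 8: processing = 17, completes at 72
Sum of completion times = 236
Average completion time = 236/8 = 29.5

29.5


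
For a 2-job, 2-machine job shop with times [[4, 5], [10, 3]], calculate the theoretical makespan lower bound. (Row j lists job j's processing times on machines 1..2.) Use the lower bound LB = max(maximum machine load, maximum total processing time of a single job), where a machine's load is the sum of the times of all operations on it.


Machine loads:
  Machine 1: 4 + 10 = 14
  Machine 2: 5 + 3 = 8
Max machine load = 14
Job totals:
  Job 1: 9
  Job 2: 13
Max job total = 13
Lower bound = max(14, 13) = 14

14


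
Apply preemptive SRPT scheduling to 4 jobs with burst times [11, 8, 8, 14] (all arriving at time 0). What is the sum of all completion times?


Since all jobs arrive at t=0, SRPT equals SPT ordering.
SPT order: [8, 8, 11, 14]
Completion times:
  Job 1: p=8, C=8
  Job 2: p=8, C=16
  Job 3: p=11, C=27
  Job 4: p=14, C=41
Total completion time = 8 + 16 + 27 + 41 = 92

92


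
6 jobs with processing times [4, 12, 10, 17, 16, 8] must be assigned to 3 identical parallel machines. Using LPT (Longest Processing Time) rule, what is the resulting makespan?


Sort jobs in decreasing order (LPT): [17, 16, 12, 10, 8, 4]
Assign each job to the least loaded machine:
  Machine 1: jobs [17, 4], load = 21
  Machine 2: jobs [16, 8], load = 24
  Machine 3: jobs [12, 10], load = 22
Makespan = max load = 24

24


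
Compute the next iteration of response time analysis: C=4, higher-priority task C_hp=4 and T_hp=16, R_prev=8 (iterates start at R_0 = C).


R_next = C + ceil(R_prev / T_hp) * C_hp
ceil(8 / 16) = ceil(0.5) = 1
Interference = 1 * 4 = 4
R_next = 4 + 4 = 8
R_next = R_prev, so the iteration has converged (response time = 8).

8


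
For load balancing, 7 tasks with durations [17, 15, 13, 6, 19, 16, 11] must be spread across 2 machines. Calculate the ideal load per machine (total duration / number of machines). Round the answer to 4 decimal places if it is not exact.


Total processing time = 17 + 15 + 13 + 6 + 19 + 16 + 11 = 97
Number of machines = 2
Ideal balanced load = 97 / 2 = 48.5

48.5


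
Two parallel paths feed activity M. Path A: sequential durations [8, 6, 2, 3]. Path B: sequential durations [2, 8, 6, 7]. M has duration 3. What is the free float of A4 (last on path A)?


ES(A4) = sum of predecessors on chain A = 16
EF(A4) = ES + duration = 16 + 3 = 19
Successor of A4 is M. ES(M) = max(sum(A), sum(B)) = max(19, 23) = 23
Free float = ES(successor) - EF(current) = 23 - 19 = 4

4


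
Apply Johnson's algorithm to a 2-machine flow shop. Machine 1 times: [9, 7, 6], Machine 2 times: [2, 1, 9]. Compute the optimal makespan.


Apply Johnson's rule:
  Group 1 (a <= b): [(3, 6, 9)]
  Group 2 (a > b): [(1, 9, 2), (2, 7, 1)]
Optimal job order: [3, 1, 2]
Schedule:
  Job 3: M1 done at 6, M2 done at 15
  Job 1: M1 done at 15, M2 done at 17
  Job 2: M1 done at 22, M2 done at 23
Makespan = 23

23


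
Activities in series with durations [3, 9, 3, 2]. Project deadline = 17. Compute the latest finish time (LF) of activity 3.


LF(activity 3) = deadline - sum of successor durations
Successors: activities 4 through 4 with durations [2]
Sum of successor durations = 2
LF = 17 - 2 = 15

15


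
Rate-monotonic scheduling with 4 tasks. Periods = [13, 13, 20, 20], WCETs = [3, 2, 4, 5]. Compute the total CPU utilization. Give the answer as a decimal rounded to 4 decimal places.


Compute individual utilizations (exact fractions):
  Task 1: C/T = 3/13 (approx. 0.2308)
  Task 2: C/T = 2/13 (approx. 0.1538)
  Task 3: C/T = 4/20 = 1/5 (approx. 0.2)
  Task 4: C/T = 5/20 = 1/4 (approx. 0.25)
Total utilization U = 3/13 + 2/13 + 1/5 + 1/4 = 217/260
Rounded to 4 decimal places: U = 0.8346
RM (Liu & Layland) bound for 4 tasks = 0.756828; compare with U = 217/260 (approx. 0.834615)
bound < U <= 1, so the RM sufficient condition is not met (inconclusive; an exact test such as response-time analysis is needed).

0.8346


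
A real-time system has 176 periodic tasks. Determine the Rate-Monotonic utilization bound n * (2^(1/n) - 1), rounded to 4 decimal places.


Compute 2^(1/176) = 1.0039461017
Subtract 1: 1.0039461017 - 1 = 0.0039461017
Multiply by n: 176 * 0.0039461017 = 0.6945138992
Round to 4 dp: 0.6945

0.6945


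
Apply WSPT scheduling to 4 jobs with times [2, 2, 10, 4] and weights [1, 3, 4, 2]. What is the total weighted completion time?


Compute p/w ratios and sort ascending (WSPT): [(2, 3), (2, 1), (4, 2), (10, 4)]
Compute weighted completion times:
  Job (p=2,w=3): C=2, w*C=3*2=6
  Job (p=2,w=1): C=4, w*C=1*4=4
  Job (p=4,w=2): C=8, w*C=2*8=16
  Job (p=10,w=4): C=18, w*C=4*18=72
Total weighted completion time = 98

98


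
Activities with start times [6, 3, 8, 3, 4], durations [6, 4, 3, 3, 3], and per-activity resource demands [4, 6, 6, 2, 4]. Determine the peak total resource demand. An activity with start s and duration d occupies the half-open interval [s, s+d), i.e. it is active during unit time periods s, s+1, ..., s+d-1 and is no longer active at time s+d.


Each activity i is active on [start_i, start_i + duration_i).
Compute total resource usage per time slot:
  t=0: active resources = [], total = 0
  t=1: active resources = [], total = 0
  t=2: active resources = [], total = 0
  t=3: active resources = [6, 2], total = 8
  t=4: active resources = [6, 2, 4], total = 12
  t=5: active resources = [6, 2, 4], total = 12
  t=6: active resources = [4, 6, 4], total = 14
  t=7: active resources = [4], total = 4
  t=8: active resources = [4, 6], total = 10
  t=9: active resources = [4, 6], total = 10
  t=10: active resources = [4, 6], total = 10
  t=11: active resources = [4], total = 4
Peak resource demand = 14

14


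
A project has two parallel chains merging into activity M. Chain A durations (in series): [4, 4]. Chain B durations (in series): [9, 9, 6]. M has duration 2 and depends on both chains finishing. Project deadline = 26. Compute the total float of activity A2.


Forward pass: ES(A2) = sum of predecessors on chain A = 4
EF = ES + duration = 4 + 4 = 8
Backward pass: LF(M) = deadline = 26; LS(M) = 26 - 2 = 24
LF(A2) = LS(M) - sum(successors on chain A) = 24 - 0 = 24
LS = LF - duration = 24 - 4 = 20
Total float = LS - ES = 20 - 4 = 16

16


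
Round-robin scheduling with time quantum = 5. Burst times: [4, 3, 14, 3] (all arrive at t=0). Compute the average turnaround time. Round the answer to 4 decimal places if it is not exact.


Time quantum = 5
Execution trace:
  J1 runs 4 units, time = 4
  J2 runs 3 units, time = 7
  J3 runs 5 units, time = 12
  J4 runs 3 units, time = 15
  J3 runs 5 units, time = 20
  J3 runs 4 units, time = 24
Finish times: [4, 7, 24, 15]
Average turnaround = 50/4 = 12.5

12.5


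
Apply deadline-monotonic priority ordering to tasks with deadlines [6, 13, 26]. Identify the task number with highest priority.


Sort tasks by relative deadline (ascending):
  Task 1: deadline = 6
  Task 2: deadline = 13
  Task 3: deadline = 26
Priority order (highest first): [1, 2, 3]
Highest priority task = 1

1


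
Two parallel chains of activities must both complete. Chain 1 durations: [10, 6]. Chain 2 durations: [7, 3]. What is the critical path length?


Path A total = 10 + 6 = 16
Path B total = 7 + 3 = 10
Critical path = longest path = max(16, 10) = 16

16


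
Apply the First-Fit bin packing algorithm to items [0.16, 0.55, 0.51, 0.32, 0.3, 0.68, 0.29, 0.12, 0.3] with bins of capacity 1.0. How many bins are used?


Place items sequentially using First-Fit:
  Item 0.16 -> new Bin 1
  Item 0.55 -> Bin 1 (now 0.71)
  Item 0.51 -> new Bin 2
  Item 0.32 -> Bin 2 (now 0.83)
  Item 0.3 -> new Bin 3
  Item 0.68 -> Bin 3 (now 0.98)
  Item 0.29 -> Bin 1 (now 1.0)
  Item 0.12 -> Bin 2 (now 0.95)
  Item 0.3 -> new Bin 4
Total bins used = 4

4


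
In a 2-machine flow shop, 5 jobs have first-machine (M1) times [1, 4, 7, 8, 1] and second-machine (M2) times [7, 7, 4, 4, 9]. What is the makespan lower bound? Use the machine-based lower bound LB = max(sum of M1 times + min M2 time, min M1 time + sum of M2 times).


LB1 = sum(M1 times) + min(M2 times) = 21 + 4 = 25
LB2 = min(M1 times) + sum(M2 times) = 1 + 31 = 32
Lower bound = max(LB1, LB2) = max(25, 32) = 32

32


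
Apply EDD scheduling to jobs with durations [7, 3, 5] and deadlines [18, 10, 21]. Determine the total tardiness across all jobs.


Sort by due date (EDD order): [(3, 10), (7, 18), (5, 21)]
Compute completion times and tardiness:
  Job 1: p=3, d=10, C=3, tardiness=max(0,3-10)=0
  Job 2: p=7, d=18, C=10, tardiness=max(0,10-18)=0
  Job 3: p=5, d=21, C=15, tardiness=max(0,15-21)=0
Total tardiness = 0

0


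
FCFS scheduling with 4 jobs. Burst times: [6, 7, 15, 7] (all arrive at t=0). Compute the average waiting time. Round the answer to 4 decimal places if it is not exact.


FCFS order (as given): [6, 7, 15, 7]
Waiting times:
  Job 1: wait = 0
  Job 2: wait = 6
  Job 3: wait = 13
  Job 4: wait = 28
Sum of waiting times = 47
Average waiting time = 47/4 = 11.75

11.75


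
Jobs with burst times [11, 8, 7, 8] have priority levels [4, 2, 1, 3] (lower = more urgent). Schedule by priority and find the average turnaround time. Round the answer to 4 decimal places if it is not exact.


Sort by priority (ascending = highest first):
Order: [(1, 7), (2, 8), (3, 8), (4, 11)]
Completion times:
  Priority 1, burst=7, C=7
  Priority 2, burst=8, C=15
  Priority 3, burst=8, C=23
  Priority 4, burst=11, C=34
Average turnaround = 79/4 = 19.75

19.75


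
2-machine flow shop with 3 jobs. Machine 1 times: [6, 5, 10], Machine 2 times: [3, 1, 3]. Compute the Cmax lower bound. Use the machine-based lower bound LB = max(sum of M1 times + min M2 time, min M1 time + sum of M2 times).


LB1 = sum(M1 times) + min(M2 times) = 21 + 1 = 22
LB2 = min(M1 times) + sum(M2 times) = 5 + 7 = 12
Lower bound = max(LB1, LB2) = max(22, 12) = 22

22


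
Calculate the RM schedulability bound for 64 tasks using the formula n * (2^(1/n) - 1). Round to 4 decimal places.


Compute 2^(1/64) = 1.0108892861
Subtract 1: 1.0108892861 - 1 = 0.0108892861
Multiply by n: 64 * 0.0108892861 = 0.6969143104
Round to 4 dp: 0.6969

0.6969


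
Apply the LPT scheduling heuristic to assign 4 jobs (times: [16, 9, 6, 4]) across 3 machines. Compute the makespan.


Sort jobs in decreasing order (LPT): [16, 9, 6, 4]
Assign each job to the least loaded machine:
  Machine 1: jobs [16], load = 16
  Machine 2: jobs [9], load = 9
  Machine 3: jobs [6, 4], load = 10
Makespan = max load = 16

16


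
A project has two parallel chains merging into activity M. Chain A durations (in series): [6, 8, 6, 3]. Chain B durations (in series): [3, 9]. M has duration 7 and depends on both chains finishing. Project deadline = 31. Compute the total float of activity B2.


Forward pass: ES(B2) = sum of predecessors on chain B = 3
EF = ES + duration = 3 + 9 = 12
Backward pass: LF(M) = deadline = 31; LS(M) = 31 - 7 = 24
LF(B2) = LS(M) - sum(successors on chain B) = 24 - 0 = 24
LS = LF - duration = 24 - 9 = 15
Total float = LS - ES = 15 - 3 = 12

12


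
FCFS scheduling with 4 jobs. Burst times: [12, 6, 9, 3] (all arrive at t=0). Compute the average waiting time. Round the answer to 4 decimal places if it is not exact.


FCFS order (as given): [12, 6, 9, 3]
Waiting times:
  Job 1: wait = 0
  Job 2: wait = 12
  Job 3: wait = 18
  Job 4: wait = 27
Sum of waiting times = 57
Average waiting time = 57/4 = 14.25

14.25


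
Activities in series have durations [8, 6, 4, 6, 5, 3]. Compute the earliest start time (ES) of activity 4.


Activity 4 starts after activities 1 through 3 complete.
Predecessor durations: [8, 6, 4]
ES = 8 + 6 + 4 = 18

18


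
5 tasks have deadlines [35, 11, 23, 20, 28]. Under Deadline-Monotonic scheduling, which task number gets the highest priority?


Sort tasks by relative deadline (ascending):
  Task 2: deadline = 11
  Task 4: deadline = 20
  Task 3: deadline = 23
  Task 5: deadline = 28
  Task 1: deadline = 35
Priority order (highest first): [2, 4, 3, 5, 1]
Highest priority task = 2

2


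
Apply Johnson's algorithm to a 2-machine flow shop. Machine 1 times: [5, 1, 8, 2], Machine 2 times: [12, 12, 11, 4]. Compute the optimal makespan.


Apply Johnson's rule:
  Group 1 (a <= b): [(2, 1, 12), (4, 2, 4), (1, 5, 12), (3, 8, 11)]
  Group 2 (a > b): []
Optimal job order: [2, 4, 1, 3]
Schedule:
  Job 2: M1 done at 1, M2 done at 13
  Job 4: M1 done at 3, M2 done at 17
  Job 1: M1 done at 8, M2 done at 29
  Job 3: M1 done at 16, M2 done at 40
Makespan = 40

40


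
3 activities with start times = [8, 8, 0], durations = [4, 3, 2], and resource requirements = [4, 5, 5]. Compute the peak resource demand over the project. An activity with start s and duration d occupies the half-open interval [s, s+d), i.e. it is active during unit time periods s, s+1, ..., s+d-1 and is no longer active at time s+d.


Each activity i is active on [start_i, start_i + duration_i).
Compute total resource usage per time slot:
  t=0: active resources = [5], total = 5
  t=1: active resources = [5], total = 5
  t=2: active resources = [], total = 0
  t=3: active resources = [], total = 0
  t=4: active resources = [], total = 0
  t=5: active resources = [], total = 0
  t=6: active resources = [], total = 0
  t=7: active resources = [], total = 0
  t=8: active resources = [4, 5], total = 9
  t=9: active resources = [4, 5], total = 9
  t=10: active resources = [4, 5], total = 9
  t=11: active resources = [4], total = 4
Peak resource demand = 9

9


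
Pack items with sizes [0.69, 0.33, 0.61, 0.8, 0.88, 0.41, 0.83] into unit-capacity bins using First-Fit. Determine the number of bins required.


Place items sequentially using First-Fit:
  Item 0.69 -> new Bin 1
  Item 0.33 -> new Bin 2
  Item 0.61 -> Bin 2 (now 0.94)
  Item 0.8 -> new Bin 3
  Item 0.88 -> new Bin 4
  Item 0.41 -> new Bin 5
  Item 0.83 -> new Bin 6
Total bins used = 6

6


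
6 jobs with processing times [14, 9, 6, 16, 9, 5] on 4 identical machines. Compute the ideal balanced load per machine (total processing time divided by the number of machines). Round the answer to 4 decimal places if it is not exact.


Total processing time = 14 + 9 + 6 + 16 + 9 + 5 = 59
Number of machines = 4
Ideal balanced load = 59 / 4 = 14.75

14.75


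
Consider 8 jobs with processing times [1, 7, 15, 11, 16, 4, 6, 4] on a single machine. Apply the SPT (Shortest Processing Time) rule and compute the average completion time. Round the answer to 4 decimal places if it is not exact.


Sort jobs by processing time (SPT order): [1, 4, 4, 6, 7, 11, 15, 16]
Compute completion times sequentially:
  Job 1: processing = 1, completes at 1
  Job 2: processing = 4, completes at 5
  Job 3: processing = 4, completes at 9
  Job 4: processing = 6, completes at 15
  Job 5: processing = 7, completes at 22
  Job 6: processing = 11, completes at 33
  Job 7: processing = 15, completes at 48
  Job 8: processing = 16, completes at 64
Sum of completion times = 197
Average completion time = 197/8 = 24.625

24.625


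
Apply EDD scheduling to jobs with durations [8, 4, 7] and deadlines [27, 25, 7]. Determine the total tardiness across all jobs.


Sort by due date (EDD order): [(7, 7), (4, 25), (8, 27)]
Compute completion times and tardiness:
  Job 1: p=7, d=7, C=7, tardiness=max(0,7-7)=0
  Job 2: p=4, d=25, C=11, tardiness=max(0,11-25)=0
  Job 3: p=8, d=27, C=19, tardiness=max(0,19-27)=0
Total tardiness = 0

0


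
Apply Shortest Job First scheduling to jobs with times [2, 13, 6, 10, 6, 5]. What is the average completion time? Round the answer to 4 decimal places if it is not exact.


SJF order (ascending): [2, 5, 6, 6, 10, 13]
Completion times:
  Job 1: burst=2, C=2
  Job 2: burst=5, C=7
  Job 3: burst=6, C=13
  Job 4: burst=6, C=19
  Job 5: burst=10, C=29
  Job 6: burst=13, C=42
Average completion = 112/6 = 18.6667

18.6667


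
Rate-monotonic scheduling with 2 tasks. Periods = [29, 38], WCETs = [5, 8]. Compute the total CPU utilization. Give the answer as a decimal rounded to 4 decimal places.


Compute individual utilizations (exact fractions):
  Task 1: C/T = 5/29 (approx. 0.1724)
  Task 2: C/T = 8/38 = 4/19 (approx. 0.2105)
Total utilization U = 5/29 + 4/19 = 211/551
Rounded to 4 decimal places: U = 0.3829
RM (Liu & Layland) bound for 2 tasks = 0.828427; compare with U = 211/551 (approx. 0.382940)
U <= bound, so schedulable by RM sufficient condition.

0.3829


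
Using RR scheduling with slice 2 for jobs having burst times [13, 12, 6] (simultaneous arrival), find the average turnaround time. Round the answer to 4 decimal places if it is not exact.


Time quantum = 2
Execution trace:
  J1 runs 2 units, time = 2
  J2 runs 2 units, time = 4
  J3 runs 2 units, time = 6
  J1 runs 2 units, time = 8
  J2 runs 2 units, time = 10
  J3 runs 2 units, time = 12
  J1 runs 2 units, time = 14
  J2 runs 2 units, time = 16
  J3 runs 2 units, time = 18
  J1 runs 2 units, time = 20
  J2 runs 2 units, time = 22
  J1 runs 2 units, time = 24
  J2 runs 2 units, time = 26
  J1 runs 2 units, time = 28
  J2 runs 2 units, time = 30
  J1 runs 1 units, time = 31
Finish times: [31, 30, 18]
Average turnaround = 79/3 = 26.3333

26.3333


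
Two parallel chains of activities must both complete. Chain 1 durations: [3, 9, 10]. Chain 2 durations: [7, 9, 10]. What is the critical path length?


Path A total = 3 + 9 + 10 = 22
Path B total = 7 + 9 + 10 = 26
Critical path = longest path = max(22, 26) = 26

26


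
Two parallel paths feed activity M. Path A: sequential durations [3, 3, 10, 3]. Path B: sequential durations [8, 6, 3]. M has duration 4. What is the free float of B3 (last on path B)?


ES(B3) = sum of predecessors on chain B = 14
EF(B3) = ES + duration = 14 + 3 = 17
Successor of B3 is M. ES(M) = max(sum(A), sum(B)) = max(19, 17) = 19
Free float = ES(successor) - EF(current) = 19 - 17 = 2

2


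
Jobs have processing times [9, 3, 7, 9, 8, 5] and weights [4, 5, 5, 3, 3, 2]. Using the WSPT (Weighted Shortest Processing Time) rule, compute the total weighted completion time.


Compute p/w ratios and sort ascending (WSPT): [(3, 5), (7, 5), (9, 4), (5, 2), (8, 3), (9, 3)]
Compute weighted completion times:
  Job (p=3,w=5): C=3, w*C=5*3=15
  Job (p=7,w=5): C=10, w*C=5*10=50
  Job (p=9,w=4): C=19, w*C=4*19=76
  Job (p=5,w=2): C=24, w*C=2*24=48
  Job (p=8,w=3): C=32, w*C=3*32=96
  Job (p=9,w=3): C=41, w*C=3*41=123
Total weighted completion time = 408

408


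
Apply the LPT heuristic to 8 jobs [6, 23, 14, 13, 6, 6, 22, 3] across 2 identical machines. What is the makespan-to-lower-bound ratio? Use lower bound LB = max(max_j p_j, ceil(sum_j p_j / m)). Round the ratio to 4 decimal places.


LPT order: [23, 22, 14, 13, 6, 6, 6, 3]
Machine loads after assignment: [48, 45]
LPT makespan = 48
Lower bound = max(max_job, ceil(total/2)) = max(23, 47) = 47
Ratio = 48 / 47 = 1.0213

1.0213


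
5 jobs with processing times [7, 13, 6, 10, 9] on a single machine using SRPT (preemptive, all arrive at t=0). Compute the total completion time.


Since all jobs arrive at t=0, SRPT equals SPT ordering.
SPT order: [6, 7, 9, 10, 13]
Completion times:
  Job 1: p=6, C=6
  Job 2: p=7, C=13
  Job 3: p=9, C=22
  Job 4: p=10, C=32
  Job 5: p=13, C=45
Total completion time = 6 + 13 + 22 + 32 + 45 = 118

118


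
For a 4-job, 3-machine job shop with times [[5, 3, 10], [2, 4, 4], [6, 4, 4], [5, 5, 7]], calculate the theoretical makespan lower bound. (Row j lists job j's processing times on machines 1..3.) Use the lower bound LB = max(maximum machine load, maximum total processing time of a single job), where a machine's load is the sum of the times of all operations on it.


Machine loads:
  Machine 1: 5 + 2 + 6 + 5 = 18
  Machine 2: 3 + 4 + 4 + 5 = 16
  Machine 3: 10 + 4 + 4 + 7 = 25
Max machine load = 25
Job totals:
  Job 1: 18
  Job 2: 10
  Job 3: 14
  Job 4: 17
Max job total = 18
Lower bound = max(25, 18) = 25

25


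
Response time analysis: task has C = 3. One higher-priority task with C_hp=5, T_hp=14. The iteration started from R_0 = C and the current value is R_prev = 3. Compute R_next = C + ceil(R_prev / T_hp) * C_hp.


R_next = C + ceil(R_prev / T_hp) * C_hp
ceil(3 / 14) = ceil(0.2143) = 1
Interference = 1 * 5 = 5
R_next = 3 + 5 = 8

8


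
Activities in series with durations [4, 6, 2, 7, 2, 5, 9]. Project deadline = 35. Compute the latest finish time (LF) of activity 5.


LF(activity 5) = deadline - sum of successor durations
Successors: activities 6 through 7 with durations [5, 9]
Sum of successor durations = 14
LF = 35 - 14 = 21

21


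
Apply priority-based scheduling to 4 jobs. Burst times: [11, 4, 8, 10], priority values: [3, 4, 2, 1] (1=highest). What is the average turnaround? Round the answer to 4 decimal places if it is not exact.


Sort by priority (ascending = highest first):
Order: [(1, 10), (2, 8), (3, 11), (4, 4)]
Completion times:
  Priority 1, burst=10, C=10
  Priority 2, burst=8, C=18
  Priority 3, burst=11, C=29
  Priority 4, burst=4, C=33
Average turnaround = 90/4 = 22.5

22.5


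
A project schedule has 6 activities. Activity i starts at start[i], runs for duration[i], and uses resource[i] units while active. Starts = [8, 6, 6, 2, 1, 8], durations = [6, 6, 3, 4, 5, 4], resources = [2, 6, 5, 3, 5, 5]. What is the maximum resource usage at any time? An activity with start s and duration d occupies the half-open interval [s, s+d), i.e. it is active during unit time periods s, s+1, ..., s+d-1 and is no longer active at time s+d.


Each activity i is active on [start_i, start_i + duration_i).
Compute total resource usage per time slot:
  t=0: active resources = [], total = 0
  t=1: active resources = [5], total = 5
  t=2: active resources = [3, 5], total = 8
  t=3: active resources = [3, 5], total = 8
  t=4: active resources = [3, 5], total = 8
  t=5: active resources = [3, 5], total = 8
  t=6: active resources = [6, 5], total = 11
  t=7: active resources = [6, 5], total = 11
  t=8: active resources = [2, 6, 5, 5], total = 18
  t=9: active resources = [2, 6, 5], total = 13
  t=10: active resources = [2, 6, 5], total = 13
  t=11: active resources = [2, 6, 5], total = 13
  t=12: active resources = [2], total = 2
  t=13: active resources = [2], total = 2
Peak resource demand = 18

18


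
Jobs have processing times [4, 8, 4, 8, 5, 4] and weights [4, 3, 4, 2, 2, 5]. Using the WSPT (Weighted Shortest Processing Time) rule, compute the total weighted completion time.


Compute p/w ratios and sort ascending (WSPT): [(4, 5), (4, 4), (4, 4), (5, 2), (8, 3), (8, 2)]
Compute weighted completion times:
  Job (p=4,w=5): C=4, w*C=5*4=20
  Job (p=4,w=4): C=8, w*C=4*8=32
  Job (p=4,w=4): C=12, w*C=4*12=48
  Job (p=5,w=2): C=17, w*C=2*17=34
  Job (p=8,w=3): C=25, w*C=3*25=75
  Job (p=8,w=2): C=33, w*C=2*33=66
Total weighted completion time = 275

275


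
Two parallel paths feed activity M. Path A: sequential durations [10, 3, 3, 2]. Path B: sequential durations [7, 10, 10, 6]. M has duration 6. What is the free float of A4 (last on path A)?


ES(A4) = sum of predecessors on chain A = 16
EF(A4) = ES + duration = 16 + 2 = 18
Successor of A4 is M. ES(M) = max(sum(A), sum(B)) = max(18, 33) = 33
Free float = ES(successor) - EF(current) = 33 - 18 = 15

15


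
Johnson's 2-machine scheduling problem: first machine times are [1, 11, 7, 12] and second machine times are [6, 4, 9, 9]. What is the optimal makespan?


Apply Johnson's rule:
  Group 1 (a <= b): [(1, 1, 6), (3, 7, 9)]
  Group 2 (a > b): [(4, 12, 9), (2, 11, 4)]
Optimal job order: [1, 3, 4, 2]
Schedule:
  Job 1: M1 done at 1, M2 done at 7
  Job 3: M1 done at 8, M2 done at 17
  Job 4: M1 done at 20, M2 done at 29
  Job 2: M1 done at 31, M2 done at 35
Makespan = 35

35


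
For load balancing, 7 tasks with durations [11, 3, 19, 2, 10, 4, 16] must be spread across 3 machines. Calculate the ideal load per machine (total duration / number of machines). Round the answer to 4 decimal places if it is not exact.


Total processing time = 11 + 3 + 19 + 2 + 10 + 4 + 16 = 65
Number of machines = 3
Ideal balanced load = 65 / 3 = 21.6667

21.6667


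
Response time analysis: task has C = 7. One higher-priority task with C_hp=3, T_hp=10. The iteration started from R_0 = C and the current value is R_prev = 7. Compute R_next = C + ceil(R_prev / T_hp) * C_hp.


R_next = C + ceil(R_prev / T_hp) * C_hp
ceil(7 / 10) = ceil(0.7) = 1
Interference = 1 * 3 = 3
R_next = 7 + 3 = 10

10


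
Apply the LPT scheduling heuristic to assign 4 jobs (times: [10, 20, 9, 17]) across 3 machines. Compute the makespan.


Sort jobs in decreasing order (LPT): [20, 17, 10, 9]
Assign each job to the least loaded machine:
  Machine 1: jobs [20], load = 20
  Machine 2: jobs [17], load = 17
  Machine 3: jobs [10, 9], load = 19
Makespan = max load = 20

20


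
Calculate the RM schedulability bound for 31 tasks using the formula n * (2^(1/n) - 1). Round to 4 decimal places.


Compute 2^(1/31) = 1.0226114356
Subtract 1: 1.0226114356 - 1 = 0.0226114356
Multiply by n: 31 * 0.0226114356 = 0.7009545036
Round to 4 dp: 0.7010

0.7010


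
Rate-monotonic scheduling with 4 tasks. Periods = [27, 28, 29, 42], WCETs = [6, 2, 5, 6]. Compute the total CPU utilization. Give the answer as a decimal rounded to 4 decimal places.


Compute individual utilizations (exact fractions):
  Task 1: C/T = 6/27 = 2/9 (approx. 0.2222)
  Task 2: C/T = 2/28 = 1/14 (approx. 0.0714)
  Task 3: C/T = 5/29 (approx. 0.1724)
  Task 4: C/T = 6/42 = 1/7 (approx. 0.1429)
Total utilization U = 2/9 + 1/14 + 5/29 + 1/7 = 2225/3654
Rounded to 4 decimal places: U = 0.6089
RM (Liu & Layland) bound for 4 tasks = 0.756828; compare with U = 2225/3654 (approx. 0.608922)
U <= bound, so schedulable by RM sufficient condition.

0.6089


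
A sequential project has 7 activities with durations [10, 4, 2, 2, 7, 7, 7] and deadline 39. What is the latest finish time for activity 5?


LF(activity 5) = deadline - sum of successor durations
Successors: activities 6 through 7 with durations [7, 7]
Sum of successor durations = 14
LF = 39 - 14 = 25

25


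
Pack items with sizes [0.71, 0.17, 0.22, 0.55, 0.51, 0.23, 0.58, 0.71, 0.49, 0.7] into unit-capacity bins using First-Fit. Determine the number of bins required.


Place items sequentially using First-Fit:
  Item 0.71 -> new Bin 1
  Item 0.17 -> Bin 1 (now 0.88)
  Item 0.22 -> new Bin 2
  Item 0.55 -> Bin 2 (now 0.77)
  Item 0.51 -> new Bin 3
  Item 0.23 -> Bin 2 (now 1.0)
  Item 0.58 -> new Bin 4
  Item 0.71 -> new Bin 5
  Item 0.49 -> Bin 3 (now 1.0)
  Item 0.7 -> new Bin 6
Total bins used = 6

6


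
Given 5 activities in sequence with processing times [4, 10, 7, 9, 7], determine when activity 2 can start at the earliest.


Activity 2 starts after activities 1 through 1 complete.
Predecessor durations: [4]
ES = 4 = 4

4


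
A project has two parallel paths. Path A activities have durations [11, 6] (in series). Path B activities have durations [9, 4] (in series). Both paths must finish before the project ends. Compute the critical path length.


Path A total = 11 + 6 = 17
Path B total = 9 + 4 = 13
Critical path = longest path = max(17, 13) = 17

17


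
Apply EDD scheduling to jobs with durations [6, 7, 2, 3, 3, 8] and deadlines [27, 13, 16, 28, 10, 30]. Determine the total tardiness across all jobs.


Sort by due date (EDD order): [(3, 10), (7, 13), (2, 16), (6, 27), (3, 28), (8, 30)]
Compute completion times and tardiness:
  Job 1: p=3, d=10, C=3, tardiness=max(0,3-10)=0
  Job 2: p=7, d=13, C=10, tardiness=max(0,10-13)=0
  Job 3: p=2, d=16, C=12, tardiness=max(0,12-16)=0
  Job 4: p=6, d=27, C=18, tardiness=max(0,18-27)=0
  Job 5: p=3, d=28, C=21, tardiness=max(0,21-28)=0
  Job 6: p=8, d=30, C=29, tardiness=max(0,29-30)=0
Total tardiness = 0

0


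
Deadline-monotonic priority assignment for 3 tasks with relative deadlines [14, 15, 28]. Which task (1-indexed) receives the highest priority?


Sort tasks by relative deadline (ascending):
  Task 1: deadline = 14
  Task 2: deadline = 15
  Task 3: deadline = 28
Priority order (highest first): [1, 2, 3]
Highest priority task = 1

1


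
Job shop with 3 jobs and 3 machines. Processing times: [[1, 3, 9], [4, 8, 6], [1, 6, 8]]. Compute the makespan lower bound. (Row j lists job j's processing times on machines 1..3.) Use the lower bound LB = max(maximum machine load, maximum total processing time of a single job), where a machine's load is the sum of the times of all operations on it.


Machine loads:
  Machine 1: 1 + 4 + 1 = 6
  Machine 2: 3 + 8 + 6 = 17
  Machine 3: 9 + 6 + 8 = 23
Max machine load = 23
Job totals:
  Job 1: 13
  Job 2: 18
  Job 3: 15
Max job total = 18
Lower bound = max(23, 18) = 23

23


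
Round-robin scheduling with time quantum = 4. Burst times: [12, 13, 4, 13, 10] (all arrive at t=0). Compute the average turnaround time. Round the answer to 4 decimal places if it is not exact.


Time quantum = 4
Execution trace:
  J1 runs 4 units, time = 4
  J2 runs 4 units, time = 8
  J3 runs 4 units, time = 12
  J4 runs 4 units, time = 16
  J5 runs 4 units, time = 20
  J1 runs 4 units, time = 24
  J2 runs 4 units, time = 28
  J4 runs 4 units, time = 32
  J5 runs 4 units, time = 36
  J1 runs 4 units, time = 40
  J2 runs 4 units, time = 44
  J4 runs 4 units, time = 48
  J5 runs 2 units, time = 50
  J2 runs 1 units, time = 51
  J4 runs 1 units, time = 52
Finish times: [40, 51, 12, 52, 50]
Average turnaround = 205/5 = 41.0

41.0


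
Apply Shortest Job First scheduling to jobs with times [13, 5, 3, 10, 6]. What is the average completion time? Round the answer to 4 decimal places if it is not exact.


SJF order (ascending): [3, 5, 6, 10, 13]
Completion times:
  Job 1: burst=3, C=3
  Job 2: burst=5, C=8
  Job 3: burst=6, C=14
  Job 4: burst=10, C=24
  Job 5: burst=13, C=37
Average completion = 86/5 = 17.2

17.2


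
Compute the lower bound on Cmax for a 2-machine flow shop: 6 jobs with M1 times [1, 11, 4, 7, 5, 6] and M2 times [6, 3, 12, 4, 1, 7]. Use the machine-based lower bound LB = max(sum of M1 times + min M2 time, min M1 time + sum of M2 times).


LB1 = sum(M1 times) + min(M2 times) = 34 + 1 = 35
LB2 = min(M1 times) + sum(M2 times) = 1 + 33 = 34
Lower bound = max(LB1, LB2) = max(35, 34) = 35

35


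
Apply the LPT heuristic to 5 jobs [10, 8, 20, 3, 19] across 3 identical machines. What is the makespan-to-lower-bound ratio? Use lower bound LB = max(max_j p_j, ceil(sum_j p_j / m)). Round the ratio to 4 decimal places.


LPT order: [20, 19, 10, 8, 3]
Machine loads after assignment: [20, 19, 21]
LPT makespan = 21
Lower bound = max(max_job, ceil(total/3)) = max(20, 20) = 20
Ratio = 21 / 20 = 1.05

1.05


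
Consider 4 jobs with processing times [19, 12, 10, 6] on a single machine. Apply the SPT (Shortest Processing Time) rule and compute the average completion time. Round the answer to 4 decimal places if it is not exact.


Sort jobs by processing time (SPT order): [6, 10, 12, 19]
Compute completion times sequentially:
  Job 1: processing = 6, completes at 6
  Job 2: processing = 10, completes at 16
  Job 3: processing = 12, completes at 28
  Job 4: processing = 19, completes at 47
Sum of completion times = 97
Average completion time = 97/4 = 24.25

24.25


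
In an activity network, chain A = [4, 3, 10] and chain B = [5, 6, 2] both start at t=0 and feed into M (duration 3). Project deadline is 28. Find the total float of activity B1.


Forward pass: ES(B1) = sum of predecessors on chain B = 0
EF = ES + duration = 0 + 5 = 5
Backward pass: LF(M) = deadline = 28; LS(M) = 28 - 3 = 25
LF(B1) = LS(M) - sum(successors on chain B) = 25 - 8 = 17
LS = LF - duration = 17 - 5 = 12
Total float = LS - ES = 12 - 0 = 12

12


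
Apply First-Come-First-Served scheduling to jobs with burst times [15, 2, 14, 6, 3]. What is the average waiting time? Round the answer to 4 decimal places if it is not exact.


FCFS order (as given): [15, 2, 14, 6, 3]
Waiting times:
  Job 1: wait = 0
  Job 2: wait = 15
  Job 3: wait = 17
  Job 4: wait = 31
  Job 5: wait = 37
Sum of waiting times = 100
Average waiting time = 100/5 = 20.0

20.0


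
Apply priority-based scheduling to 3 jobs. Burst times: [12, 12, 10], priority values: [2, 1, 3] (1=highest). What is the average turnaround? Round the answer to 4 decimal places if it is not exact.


Sort by priority (ascending = highest first):
Order: [(1, 12), (2, 12), (3, 10)]
Completion times:
  Priority 1, burst=12, C=12
  Priority 2, burst=12, C=24
  Priority 3, burst=10, C=34
Average turnaround = 70/3 = 23.3333

23.3333


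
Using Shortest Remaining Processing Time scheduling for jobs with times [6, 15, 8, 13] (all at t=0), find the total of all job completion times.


Since all jobs arrive at t=0, SRPT equals SPT ordering.
SPT order: [6, 8, 13, 15]
Completion times:
  Job 1: p=6, C=6
  Job 2: p=8, C=14
  Job 3: p=13, C=27
  Job 4: p=15, C=42
Total completion time = 6 + 14 + 27 + 42 = 89

89
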